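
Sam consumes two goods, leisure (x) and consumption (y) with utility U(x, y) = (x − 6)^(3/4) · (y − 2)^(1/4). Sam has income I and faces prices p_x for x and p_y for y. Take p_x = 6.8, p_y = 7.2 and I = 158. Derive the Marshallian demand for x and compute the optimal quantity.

x* = 17.3382

MRS = 3·(y−2)/(x−6). Tangency with p_x/p_y gives y−2 = (1/3)·(p_x/p_y)·(x−6).
Substituting into the budget: x* = 6 + 0.75·(I − 6·p_x − 2·p_y)/p_x, and y* = 2 + 0.25·(…)/p_y.
Discretionary income = 158 − 6·6.8 − 2·7.2 = 102.8; x* = 6 + 0.75·102.8/6.8 = 17.3382.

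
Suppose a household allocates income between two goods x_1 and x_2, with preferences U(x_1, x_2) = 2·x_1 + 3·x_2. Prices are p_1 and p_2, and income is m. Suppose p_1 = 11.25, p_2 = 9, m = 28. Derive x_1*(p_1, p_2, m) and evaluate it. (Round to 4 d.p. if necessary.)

Perfect substitutes: compare marginal utility per dollar. 2/p_1 vs 3/p_2 → 0.1778 vs 0.3333.
x_2 gives more utility per dollar, so spend all income on x_2: x_2* = m/p_2, x_1* = 0.
Numerically: x_1* = 0, x_2* = 3.1111.

x_1* = 0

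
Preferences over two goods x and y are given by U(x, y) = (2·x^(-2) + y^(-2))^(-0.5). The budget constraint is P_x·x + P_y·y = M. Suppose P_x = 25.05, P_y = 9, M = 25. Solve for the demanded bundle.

From the CES first-order condition, 2·(y/x)^(3) = P_x/P_y.
Hence y/x = ((1/2)·P_x/P_y)^(1/(3)), i.e. raised to the 1/3 power.
Substitute y = (y/x)·x into the budget: x* = M/(P_x + P_y·(y/x)).
Numerically y/x = 1.116465, so x* = 25/(25.05 + 9·1.116465) = 0.7123 and y* = 1.116465·0.7123 = 0.7952.

x* = 0.7123, y* = 0.7952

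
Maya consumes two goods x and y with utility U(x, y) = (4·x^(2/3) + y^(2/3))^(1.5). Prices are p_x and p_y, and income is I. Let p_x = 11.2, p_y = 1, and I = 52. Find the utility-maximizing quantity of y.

y* = 34.4324

MU_x ∝ 4·x^(-1/3), MU_y ∝ y^(-1/3), so MRS = 4·(y/x)^(1/3) = p_x/p_y.
Solve for the ratio: y/x = [(1/4)·p_x/p_y]^(3).
Substitute y = (y/x)·x into the budget: x* = I/(p_x + p_y·(y/x)).
Numerically y/x = 21.952, so x* = 52/(11.2 + 1·21.952) = 1.5685 and y* = 21.952·1.5685 = 34.4324.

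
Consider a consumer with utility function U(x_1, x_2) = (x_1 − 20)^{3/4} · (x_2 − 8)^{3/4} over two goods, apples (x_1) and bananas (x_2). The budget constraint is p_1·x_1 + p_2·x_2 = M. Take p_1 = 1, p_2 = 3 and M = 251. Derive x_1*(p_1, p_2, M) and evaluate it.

MRS = (x_2−8)/(x_1−20). Tangency with p_1/p_2 gives x_2−8 = (p_1/p_2)·(x_1−20).
After buying the subsistence bundle (20, 8), a share 0.5 of the remaining income goes to x_1: x_1* = 20 + 0.5·(M − 20p_1 − 8p_2)/p_1.
Discretionary income = 251 − 20·1 − 8·3 = 207; x_1* = 20 + 0.5·207/1 = 123.5.

x_1* = 123.5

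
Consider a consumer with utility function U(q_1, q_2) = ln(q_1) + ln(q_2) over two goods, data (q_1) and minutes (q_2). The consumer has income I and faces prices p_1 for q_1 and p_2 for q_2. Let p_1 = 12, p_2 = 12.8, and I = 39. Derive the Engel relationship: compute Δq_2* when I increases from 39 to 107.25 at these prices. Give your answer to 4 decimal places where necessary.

Tangency: MRS = q_2/q_1 = p_1/p_2.
So p_2·q_2 = p_1·q_1; combined with the budget, a share 0.5 of income goes to q_1.
Demand: q_1*(p_1,p_2,I) = 0.5·I/p_1 and q_2* = 0.5·I/p_2.
At p_1=12, p_2=12.8, I=39: q_2* = 0.5·39/12.8 = 1.5234.
At I' = 107.25: q_2* = 4.1895. Change: 4.1895 − 1.5234 = 2.666.

Δq_2* = 2.666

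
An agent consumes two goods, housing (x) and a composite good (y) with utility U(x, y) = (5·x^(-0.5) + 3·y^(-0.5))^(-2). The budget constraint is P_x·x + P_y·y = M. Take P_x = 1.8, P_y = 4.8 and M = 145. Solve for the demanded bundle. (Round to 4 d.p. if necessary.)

x* = 40.5518, y* = 15.0014

MRS = MU_x/MU_y = (5/3)·(y/x)^(1.5). Set equal to P_x/P_y.
Solve for the ratio: y/x = [(3/5)·P_x/P_y]^(2/3).
With the ratio pinned down, the budget gives x* = M/(P_x + P_y·(y/x)) and y* = (y/x)·x*.
Numerically y/x = 0.369932, so x* = 145/(1.8 + 4.8·0.369932) = 40.5518 and y* = 0.369932·40.5518 = 15.0014.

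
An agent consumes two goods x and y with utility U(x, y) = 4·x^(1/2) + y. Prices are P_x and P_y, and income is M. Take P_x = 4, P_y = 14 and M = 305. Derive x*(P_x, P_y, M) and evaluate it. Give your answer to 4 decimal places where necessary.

x* = 49

Set MRS = P_x/P_y: 2·x^(−1/2) = P_x/P_y.
Solve: √x = 2·P_y/P_x, so x*(P_x,P_y) = (2·P_y/P_x)², and y* = (M − P_x·x*)/P_y.
Plugging in: x* = (2·14/4)² = 49.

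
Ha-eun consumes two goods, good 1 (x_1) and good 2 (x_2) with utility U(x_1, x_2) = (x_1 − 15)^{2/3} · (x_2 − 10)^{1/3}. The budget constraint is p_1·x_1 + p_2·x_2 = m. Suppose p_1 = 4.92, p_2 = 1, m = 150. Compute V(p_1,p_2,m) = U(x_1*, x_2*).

MRS = 2·(x_2−10)/(x_1−15). Tangency with p_1/p_2 gives x_2−10 = (1/2)·(p_1/p_2)·(x_1−15).
After buying the subsistence bundle (15, 10), a share 2/3 of the remaining income goes to x_1: x_1* = 15 + 2/3·(m − 15p_1 − 10p_2)/p_1.
Discretionary income = 150 − 15·4.92 − 10·1 = 66.2; x_1* = 15 + 2/3·66.2/4.92 = 23.9702; x_2* = 10 + 1/3·66.2/1 = 32.0667.
Utility at the optimum: U(23.9702, 32.0667) = 12.1091.

V = 12.1091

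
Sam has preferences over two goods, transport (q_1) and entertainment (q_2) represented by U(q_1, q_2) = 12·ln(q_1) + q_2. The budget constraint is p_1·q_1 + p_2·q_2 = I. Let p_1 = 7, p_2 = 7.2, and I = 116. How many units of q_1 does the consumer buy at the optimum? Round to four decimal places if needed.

So q_1*(p_1,p_2) = 12·p_2/p_1, independent of income; and q_2* = (I − 12·p_2)/p_2.
At the given prices: q_1* = 12·7.2/7 = 12.3429.

q_1* = 12.3429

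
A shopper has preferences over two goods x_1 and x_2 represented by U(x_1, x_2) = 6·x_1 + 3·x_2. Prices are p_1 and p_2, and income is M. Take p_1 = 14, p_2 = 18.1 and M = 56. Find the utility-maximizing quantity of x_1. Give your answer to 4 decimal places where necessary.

x_1* = 4

Perfect substitutes: compare marginal utility per dollar. 6/p_1 vs 3/p_2 → 0.4286 vs 0.1657.
x_1 gives more utility per dollar, so spend all income on x_1: x_1* = M/p_1, x_2* = 0.
Numerically: x_1* = 4, x_2* = 0.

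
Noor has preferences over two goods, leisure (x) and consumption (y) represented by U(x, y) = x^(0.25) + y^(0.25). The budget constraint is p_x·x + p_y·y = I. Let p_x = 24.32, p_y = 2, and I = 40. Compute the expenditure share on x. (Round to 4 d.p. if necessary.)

From the CES first-order condition, (y/x)^(0.75) = p_x/p_y.
Solve for the ratio: y/x = [p_x/p_y]^(4/3).
With the ratio pinned down, the budget gives x* = I/(p_x + p_y·(y/x)) and y* = (y/x)·x*.
Numerically y/x = 27.962635, so x* = 40/(24.32 + 2·27.962635) = 0.4985 and y* = 27.962635·0.4985 = 13.9386.
Expenditure on x: 24.32·0.4985 = 12.1228; share = 0.3031.

share on x = 0.3031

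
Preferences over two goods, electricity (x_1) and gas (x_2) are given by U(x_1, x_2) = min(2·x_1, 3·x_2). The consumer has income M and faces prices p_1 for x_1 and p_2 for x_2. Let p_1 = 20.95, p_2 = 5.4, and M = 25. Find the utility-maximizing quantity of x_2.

Leontief preferences: the optimum is at the kink where x_1/3 = x_2/2, i.e. x_2 = (2/3)·x_1.
Budget: p_1·x_1 + p_2·(2/3)·x_1 = M, so (3·p_1 + 2·p_2)·x_1 = 3·M.
Demand: x_1*(p_1,p_2,M) = 3·M/(3·p_1 + 2·p_2), x_2* = 2·M/(3·p_1 + 2·p_2).
Here 3·20.95 + 2·5.4 = 73.65, giving x_2* = 0.6789.

x_2* = 0.6789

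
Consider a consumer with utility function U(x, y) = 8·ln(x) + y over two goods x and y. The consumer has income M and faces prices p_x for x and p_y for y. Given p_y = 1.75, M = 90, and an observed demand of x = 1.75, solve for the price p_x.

p_x = 8

Set MRS = p_x/p_y: (8/x)/1 = p_x/p_y.
So x*(p_x,p_y) = 8·p_y/p_x, independent of income; and y* = (M − 8·p_y)/p_y.
Set x* = 1.75 in the demand function and solve for p_x: p_x = 8.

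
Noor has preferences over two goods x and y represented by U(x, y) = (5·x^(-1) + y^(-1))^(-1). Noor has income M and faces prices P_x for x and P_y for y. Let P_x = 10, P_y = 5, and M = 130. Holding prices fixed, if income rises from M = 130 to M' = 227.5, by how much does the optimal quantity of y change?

Δy* = 4.6849

MU_x ∝ 5·x^(-2), MU_y ∝ y^(-2), so MRS = 5·(y/x)^(2) = P_x/P_y.
Solve for the ratio: y/x = [(1/5)·P_x/P_y]^(0.5).
Substitute y = (y/x)·x into the budget: x* = M/(P_x + P_y·(y/x)).
Numerically y/x = 0.632456, so x* = 130/(10 + 5·0.632456) = 9.8767 and y* = 0.632456·9.8767 = 6.2466.
At M' = 227.5: y* = 10.9315. Change: 10.9315 − 6.2466 = 4.6849.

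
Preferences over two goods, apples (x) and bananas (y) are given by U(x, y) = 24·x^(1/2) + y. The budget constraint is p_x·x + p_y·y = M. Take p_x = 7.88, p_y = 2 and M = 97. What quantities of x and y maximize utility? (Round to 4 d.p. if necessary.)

x* = 9.2762, y* = 11.9518

MU_x = 12/√x, MU_y = 1. Tangency: 12/√x = p_x/p_y.
Solve: √x = 12·p_y/p_x, so x*(p_x,p_y) = (12·p_y/p_x)², and y* = (M − p_x·x*)/p_y.
Plugging in: x* = (12·2/7.88)² = 9.2762, y* = 11.9518.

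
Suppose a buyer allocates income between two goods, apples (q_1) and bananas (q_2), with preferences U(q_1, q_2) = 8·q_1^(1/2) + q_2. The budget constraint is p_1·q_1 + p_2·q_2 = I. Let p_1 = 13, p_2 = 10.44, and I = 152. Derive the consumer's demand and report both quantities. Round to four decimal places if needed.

Solve: √q_1 = 4·p_2/p_1, so q_1*(p_1,p_2) = (4·p_2/p_1)², and q_2* = (I − p_1·q_1*)/p_2.
Plugging in: q_1* = (4·10.44/13)² = 10.3189, q_2* = 1.7102.

q_1* = 10.3189, q_2* = 1.7102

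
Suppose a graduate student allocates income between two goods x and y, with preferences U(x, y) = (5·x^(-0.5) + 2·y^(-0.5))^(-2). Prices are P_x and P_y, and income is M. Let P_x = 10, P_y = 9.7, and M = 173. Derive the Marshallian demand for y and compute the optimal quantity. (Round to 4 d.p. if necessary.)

MU_x ∝ 5·x^(-1.5), MU_y ∝ 2·y^(-1.5), so MRS = (5/2)·(y/x)^(1.5) = P_x/P_y.
Hence y/x = ((2/5)·P_x/P_y)^(1/(1.5)), i.e. raised to the 2/3 power.
Substitute y = (y/x)·x into the budget: x* = M/(P_x + P_y·(y/x)).
Numerically y/x = 0.55402, so x* = 173/(10 + 9.7·0.55402) = 11.2528 and y* = 0.55402·11.2528 = 6.2343.

y* = 6.2343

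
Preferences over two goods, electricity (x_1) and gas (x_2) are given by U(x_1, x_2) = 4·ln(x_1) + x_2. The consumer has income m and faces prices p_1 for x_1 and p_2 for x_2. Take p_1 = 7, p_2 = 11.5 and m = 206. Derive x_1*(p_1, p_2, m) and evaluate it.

x_1* = 6.5714

At the given prices: x_1* = 4·11.5/7 = 6.5714.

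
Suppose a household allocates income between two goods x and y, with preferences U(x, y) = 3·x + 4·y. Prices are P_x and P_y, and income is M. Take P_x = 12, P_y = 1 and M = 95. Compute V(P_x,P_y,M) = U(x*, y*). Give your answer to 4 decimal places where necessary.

V = 380

Perfect substitutes: compare marginal utility per dollar. 3/P_x vs 4/P_y → 0.25 vs 4.
y gives more utility per dollar, so spend all income on y: y* = M/P_y, x* = 0.
Numerically: x* = 0, y* = 95.
Utility at the optimum: U(0, 95) = 380.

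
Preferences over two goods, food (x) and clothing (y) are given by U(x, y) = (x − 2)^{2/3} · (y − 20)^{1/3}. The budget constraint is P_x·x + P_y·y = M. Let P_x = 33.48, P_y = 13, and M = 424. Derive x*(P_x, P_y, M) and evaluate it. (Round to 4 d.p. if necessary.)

x* = 3.9323

Substituting into the budget: x* = 2 + 2/3·(M − 2·P_x − 20·P_y)/P_x, and y* = 20 + 1/3·(…)/P_y.
Discretionary income = 424 − 2·33.48 − 20·13 = 97.04; x* = 2 + 2/3·97.04/33.48 = 3.9323.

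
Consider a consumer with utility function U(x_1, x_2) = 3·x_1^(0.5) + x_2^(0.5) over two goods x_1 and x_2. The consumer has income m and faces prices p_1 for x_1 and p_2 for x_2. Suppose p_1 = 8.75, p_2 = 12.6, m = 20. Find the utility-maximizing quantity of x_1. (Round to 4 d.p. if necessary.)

x_1* = 2.122

Substitute x_2 = (x_2/x_1)·x_1 into the budget: x_1* = m/(p_1 + p_2·(x_2/x_1)).
Numerically x_2/x_1 = 0.053584, so x_1* = 20/(8.75 + 12.6·0.053584) = 2.122.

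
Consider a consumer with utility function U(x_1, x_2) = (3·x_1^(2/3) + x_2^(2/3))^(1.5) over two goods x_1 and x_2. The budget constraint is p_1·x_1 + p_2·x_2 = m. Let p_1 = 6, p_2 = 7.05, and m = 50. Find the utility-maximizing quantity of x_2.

MRS = MU_x_1/MU_x_2 = 3·(x_2/x_1)^(1/3). Set equal to p_1/p_2.
Hence x_2/x_1 = ((1/3)·p_1/p_2)^(1/(1/3)), i.e. raised to the 3 power.
With the ratio pinned down, the budget gives x_1* = m/(p_1 + p_2·(x_2/x_1)) and x_2* = (x_2/x_1)·x_1*.
Numerically x_2/x_1 = 0.022831, so x_1* = 50/(6 + 7.05·0.022831) = 8.1156 and x_2* = 0.022831·8.1156 = 0.1853.

x_2* = 0.1853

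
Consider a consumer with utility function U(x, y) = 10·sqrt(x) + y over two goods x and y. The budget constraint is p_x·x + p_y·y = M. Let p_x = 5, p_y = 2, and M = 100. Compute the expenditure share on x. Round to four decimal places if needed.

share on x = 0.2

Set MRS = p_x/p_y: 5·x^(−1/2) = p_x/p_y.
Solve: √x = 5·p_y/p_x, so x*(p_x,p_y) = (5·p_y/p_x)², and y* = (M − p_x·x*)/p_y.
Plugging in: x* = (5·2/5)² = 4, y* = 40.
Expenditure on x: 5·4 = 20; share = 0.2.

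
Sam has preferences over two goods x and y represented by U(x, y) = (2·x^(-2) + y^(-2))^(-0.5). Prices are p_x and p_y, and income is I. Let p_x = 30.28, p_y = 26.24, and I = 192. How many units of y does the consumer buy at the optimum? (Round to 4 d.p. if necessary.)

From the CES first-order condition, 2·(y/x)^(3) = p_x/p_y.
Hence y/x = ((1/2)·p_x/p_y)^(1/(3)), i.e. raised to the 1/3 power.
With the ratio pinned down, the budget gives x* = I/(p_x + p_y·(y/x)) and y* = (y/x)·x*.
Numerically y/x = 0.832506, so x* = 192/(30.28 + 26.24·0.832506) = 3.6835 and y* = 0.832506·3.6835 = 3.0665.

y* = 3.0665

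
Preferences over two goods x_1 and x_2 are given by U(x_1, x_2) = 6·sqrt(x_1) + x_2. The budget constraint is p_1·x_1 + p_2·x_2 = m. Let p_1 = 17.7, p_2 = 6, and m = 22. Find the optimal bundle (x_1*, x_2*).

Set MRS = p_1/p_2: 3·x_1^(−1/2) = p_1/p_2.
Thus x_1* = (3·p_2/p_1)² — independent of m — with the rest of income spent on x_2.
Plugging in: x_1* = (3·6/17.7)² = 1.0342, x_2* = 0.6158.

x_1* = 1.0342, x_2* = 0.6158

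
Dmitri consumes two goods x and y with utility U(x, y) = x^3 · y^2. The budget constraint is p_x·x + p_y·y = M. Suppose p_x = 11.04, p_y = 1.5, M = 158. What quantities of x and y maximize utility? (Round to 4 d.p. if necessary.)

x* = 8.587, y* = 42.1333

The MRS is (3/2)·y/x. Set MRS = p_x/p_y.
So 3·p_y·y = 2·p_x·x; combined with the budget, a share 0.6 of income goes to x.
Demand: x*(p_x,p_y,M) = 0.6·M/p_x and y* = 0.4·M/p_y.
At p_x=11.04, p_y=1.5, M=158: x* = 0.6·158/11.04 = 8.587, y* = 42.1333.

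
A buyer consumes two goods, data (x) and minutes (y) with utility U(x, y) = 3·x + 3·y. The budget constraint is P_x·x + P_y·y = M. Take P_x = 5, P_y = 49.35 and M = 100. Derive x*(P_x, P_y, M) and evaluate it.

x* = 20

Linear utility — the consumer picks whichever good has higher MU/price: 3/5 = 0.6 vs 3/49.35 = 0.0608.
x gives more utility per dollar, so spend all income on x: x* = M/P_x, y* = 0.
Numerically: x* = 20, y* = 0.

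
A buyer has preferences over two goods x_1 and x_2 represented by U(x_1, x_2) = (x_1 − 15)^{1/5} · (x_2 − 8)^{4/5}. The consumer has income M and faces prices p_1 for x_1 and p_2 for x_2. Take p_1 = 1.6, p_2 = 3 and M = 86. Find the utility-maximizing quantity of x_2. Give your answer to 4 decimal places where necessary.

x_2* = 18.1333

MRS = (1/4)·(x_2−8)/(x_1−15). Tangency with p_1/p_2 gives x_2−8 = 4·(p_1/p_2)·(x_1−15).
After buying the subsistence bundle (15, 8), a share 0.2 of the remaining income goes to x_1: x_1* = 15 + 0.2·(M − 15p_1 − 8p_2)/p_1.
Discretionary income = 86 − 15·1.6 − 8·3 = 38; x_2* = 8 + 0.8·38/3 = 18.1333.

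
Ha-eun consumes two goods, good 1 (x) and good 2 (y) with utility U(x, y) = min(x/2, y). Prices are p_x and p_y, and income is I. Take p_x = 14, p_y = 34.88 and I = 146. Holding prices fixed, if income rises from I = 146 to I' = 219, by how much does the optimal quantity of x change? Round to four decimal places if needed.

Δx* = 2.3219

Leontief preferences: the optimum is at the kink where x/2 = y/1, i.e. y = (1/2)·x.
Budget: p_x·x + p_y·(1/2)·x = I, so (2·p_x + p_y)·x = 2·I.
Demand: x*(p_x,p_y,I) = 2·I/(2·p_x + p_y), y* = I/(2·p_x + p_y).
Here 2·14 + 34.88 = 62.88, giving x* = 4.6438.
At I' = 219: x* = 6.9656. Change: 6.9656 − 4.6438 = 2.3219.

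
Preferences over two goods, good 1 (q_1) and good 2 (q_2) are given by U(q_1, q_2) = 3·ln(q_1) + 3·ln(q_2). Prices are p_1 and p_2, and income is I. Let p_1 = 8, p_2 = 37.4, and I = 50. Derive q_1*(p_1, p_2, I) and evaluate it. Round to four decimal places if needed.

Tangency: MRS = q_2/q_1 = p_1/p_2.
Rearranging, p_2·q_2 = p_1·q_1. Substituting into the budget gives p_1·q_1·(1 + 1) = I.
Demand: q_1*(p_1,p_2,I) = 0.5·I/p_1 and q_2* = 0.5·I/p_2.
At p_1=8, p_2=37.4, I=50: q_1* = 0.5·50/8 = 3.125.

q_1* = 3.125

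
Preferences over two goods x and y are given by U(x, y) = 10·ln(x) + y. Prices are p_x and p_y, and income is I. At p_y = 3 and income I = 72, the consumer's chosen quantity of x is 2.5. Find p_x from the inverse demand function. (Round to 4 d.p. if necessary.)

MU_x = 10/x, MU_y = 1. Tangency: 10/x = p_x/p_y.
So x*(p_x,p_y) = 10·p_y/p_x, independent of income; and y* = (I − 10·p_y)/p_y.
Set x* = 2.5 in the demand function and solve for p_x: p_x = 12.

p_x = 12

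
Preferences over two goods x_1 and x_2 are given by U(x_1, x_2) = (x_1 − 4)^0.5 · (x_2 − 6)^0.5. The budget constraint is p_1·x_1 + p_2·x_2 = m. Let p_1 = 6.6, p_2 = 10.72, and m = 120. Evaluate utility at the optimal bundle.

MRS = (x_2−6)/(x_1−4). Tangency with p_1/p_2 gives x_2−6 = (p_1/p_2)·(x_1−4).
Substituting into the budget: x_1* = 4 + 0.5·(m − 4·p_1 − 6·p_2)/p_1, and x_2* = 6 + 0.5·(…)/p_2.
Discretionary income = 120 − 4·6.6 − 6·10.72 = 29.28; x_1* = 4 + 0.5·29.28/6.6 = 6.2182; x_2* = 6 + 0.5·29.28/10.72 = 7.3657.
Utility at the optimum: U(6.2182, 7.3657) = 1.7405.

V = 1.7405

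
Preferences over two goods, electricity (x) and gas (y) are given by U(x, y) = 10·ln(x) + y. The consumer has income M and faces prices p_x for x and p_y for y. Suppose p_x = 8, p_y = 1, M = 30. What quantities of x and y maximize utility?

Set MRS = p_x/p_y: (10/x)/1 = p_x/p_y.
So x*(p_x,p_y) = 10·p_y/p_x, independent of income; and y* = (M − 10·p_y)/p_y.
At the given prices: x* = 10·1/8 = 1.25, and y* = 20.

x* = 1.25, y* = 20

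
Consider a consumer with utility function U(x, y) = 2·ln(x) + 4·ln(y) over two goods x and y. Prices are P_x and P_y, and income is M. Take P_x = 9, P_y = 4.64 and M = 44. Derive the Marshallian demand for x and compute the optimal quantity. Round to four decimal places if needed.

x* = 1.6296

MU_x/MU_y = (2·y)/(4·x); tangency sets this equal to P_x/P_y.
So 2·P_y·y = 4·P_x·x; combined with the budget, a share 1/3 of income goes to x.
Demand: x*(P_x,P_y,M) = 1/3·M/P_x and y* = 2/3·M/P_y.
At P_x=9, P_y=4.64, M=44: x* = 1/3·44/9 = 1.6296.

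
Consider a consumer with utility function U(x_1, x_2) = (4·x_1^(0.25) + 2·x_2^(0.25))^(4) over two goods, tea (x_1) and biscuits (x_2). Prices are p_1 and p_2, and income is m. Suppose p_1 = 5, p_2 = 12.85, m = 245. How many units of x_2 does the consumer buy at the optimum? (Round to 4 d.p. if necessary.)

MRS = MU_x_1/MU_x_2 = 2·(x_2/x_1)^(0.75). Set equal to p_1/p_2.
Hence x_2/x_1 = ((1/2)·p_1/p_2)^(1/(0.75)), i.e. raised to the 4/3 power.
Substitute x_2 = (x_2/x_1)·x_1 into the budget: x_1* = m/(p_1 + p_2·(x_2/x_1)).
Numerically x_2/x_1 = 0.112733, so x_1* = 245/(5 + 12.85·0.112733) = 37.9927 and x_2* = 0.112733·37.9927 = 4.283.

x_2* = 4.283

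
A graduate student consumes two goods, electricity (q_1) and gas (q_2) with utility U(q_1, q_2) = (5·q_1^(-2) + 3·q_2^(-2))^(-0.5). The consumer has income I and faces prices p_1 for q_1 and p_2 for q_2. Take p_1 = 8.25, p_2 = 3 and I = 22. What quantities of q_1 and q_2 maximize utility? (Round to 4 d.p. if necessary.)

q_1* = 1.8652, q_2* = 2.204

Substitute q_2 = (q_2/q_1)·q_1 into the budget: q_1* = I/(p_1 + p_2·(q_2/q_1)).
Numerically q_2/q_1 = 1.181666, so q_1* = 22/(8.25 + 3·1.181666) = 1.8652 and q_2* = 1.181666·1.8652 = 2.204.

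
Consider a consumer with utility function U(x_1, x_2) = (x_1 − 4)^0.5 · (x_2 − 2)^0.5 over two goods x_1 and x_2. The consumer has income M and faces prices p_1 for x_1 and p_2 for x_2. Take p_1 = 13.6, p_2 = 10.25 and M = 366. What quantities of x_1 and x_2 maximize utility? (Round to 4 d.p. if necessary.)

x_1* = 14.7022, x_2* = 16.2

Let x_1' = x_1−4, x_2' = x_2−2. MRS = x_2'/x_1' = p_1/p_2.
Substituting into the budget: x_1* = 4 + 0.5·(M − 4·p_1 − 2·p_2)/p_1, and x_2* = 2 + 0.5·(…)/p_2.
Discretionary income = 366 − 4·13.6 − 2·10.25 = 291.1; x_1* = 4 + 0.5·291.1/13.6 = 14.7022; x_2* = 2 + 0.5·291.1/10.25 = 16.2.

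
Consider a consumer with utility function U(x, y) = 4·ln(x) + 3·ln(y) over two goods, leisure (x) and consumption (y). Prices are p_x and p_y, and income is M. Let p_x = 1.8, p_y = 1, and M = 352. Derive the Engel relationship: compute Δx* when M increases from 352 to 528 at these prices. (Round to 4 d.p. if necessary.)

The MRS is (4/3)·y/x. Set MRS = p_x/p_y.
Rearranging, p_y·y = (3/4)·p_x·x. Substituting into the budget gives p_x·x·(1 + (3/4)) = M.
Demand: x*(p_x,p_y,M) = 4/7·M/p_x and y* = 3/7·M/p_y.
At p_x=1.8, p_y=1, M=352: x* = 4/7·352/1.8 = 111.746.
At M' = 528: x* = 167.619. Change: 167.619 − 111.746 = 55.873.

Δx* = 55.873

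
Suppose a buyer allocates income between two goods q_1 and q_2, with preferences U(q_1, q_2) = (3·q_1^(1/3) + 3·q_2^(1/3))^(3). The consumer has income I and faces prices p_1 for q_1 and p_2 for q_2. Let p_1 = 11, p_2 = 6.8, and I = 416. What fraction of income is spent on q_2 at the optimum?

share on q_2 = 0.5598

MRS = MU_q_1/MU_q_2 = (q_2/q_1)^(2/3). Set equal to p_1/p_2.
Solve for the ratio: q_2/q_1 = [p_1/p_2]^(1.5).
With the ratio pinned down, the budget gives q_1* = I/(p_1 + p_2·(q_2/q_1)) and q_2* = (q_2/q_1)·q_1*.
Numerically q_2/q_1 = 2.057433, so q_1* = 416/(11 + 6.8·2.057433) = 16.6463 and q_2* = 2.057433·16.6463 = 34.2486.
Expenditure on q_2: 6.8·34.2486 = 232.8907; share = 0.5598.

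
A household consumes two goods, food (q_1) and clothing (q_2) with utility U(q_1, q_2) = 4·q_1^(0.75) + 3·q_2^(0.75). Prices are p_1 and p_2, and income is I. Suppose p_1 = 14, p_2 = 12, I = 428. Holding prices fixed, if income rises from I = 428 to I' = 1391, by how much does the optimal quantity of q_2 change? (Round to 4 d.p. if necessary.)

MRS = MU_q_1/MU_q_2 = (4/3)·(q_2/q_1)^(0.25). Set equal to p_1/p_2.
Solve for the ratio: q_2/q_1 = [(3/4)·p_1/p_2]^(4).
Substitute q_2 = (q_2/q_1)·q_1 into the budget: q_1* = I/(p_1 + p_2·(q_2/q_1)).
Numerically q_2/q_1 = 0.586182, so q_1* = 428/(14 + 12·0.586182) = 20.3478 and q_2* = 0.586182·20.3478 = 11.9275.
At I' = 1391: q_2* = 38.7645. Change: 38.7645 − 11.9275 = 26.8369.

Δq_2* = 26.8369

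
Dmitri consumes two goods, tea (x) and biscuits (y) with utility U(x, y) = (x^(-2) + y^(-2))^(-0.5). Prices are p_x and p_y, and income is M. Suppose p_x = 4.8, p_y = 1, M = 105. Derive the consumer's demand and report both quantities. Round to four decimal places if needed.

MU_x ∝ x^(-3), MU_y ∝ y^(-3), so MRS = (y/x)^(3) = p_x/p_y.
Solve for the ratio: y/x = [p_x/p_y]^(1/3).
With the ratio pinned down, the budget gives x* = M/(p_x + p_y·(y/x)) and y* = (y/x)·x*.
Numerically y/x = 1.686865, so x* = 105/(4.8 + 1·1.686865) = 16.1866 and y* = 1.686865·16.1866 = 27.3045.

x* = 16.1866, y* = 27.3045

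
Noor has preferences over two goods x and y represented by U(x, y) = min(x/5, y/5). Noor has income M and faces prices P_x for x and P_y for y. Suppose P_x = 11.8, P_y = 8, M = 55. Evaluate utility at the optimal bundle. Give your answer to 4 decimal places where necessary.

With perfect complements, no substitution: consume in ratio x:y = 5:5.
Budget: P_x·x + P_y·x = M, so (5·P_x + 5·P_y)·x = 5·M.
Demand: x*(P_x,P_y,M) = 5·M/(5·P_x + 5·P_y), y* = 5·M/(5·P_x + 5·P_y).
Here 5·11.8 + 5·8 = 99, giving x* = 2.7778 and y* = 2.7778.
Utility at the optimum: U(2.7778, 2.7778) = 0.5556.

V = 0.5556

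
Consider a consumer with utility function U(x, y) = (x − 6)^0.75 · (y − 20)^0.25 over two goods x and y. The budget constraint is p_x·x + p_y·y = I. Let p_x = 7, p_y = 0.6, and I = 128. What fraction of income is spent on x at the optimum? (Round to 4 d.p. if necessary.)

Substituting into the budget: x* = 6 + 0.75·(I − 6·p_x − 20·p_y)/p_x, and y* = 20 + 0.25·(…)/p_y.
Discretionary income = 128 − 6·7 − 20·0.6 = 74; x* = 6 + 0.75·74/7 = 13.9286; y* = 20 + 0.25·74/0.6 = 50.8333.
Expenditure on x: 7·13.9286 = 97.5; share = 0.7617.

share on x = 0.7617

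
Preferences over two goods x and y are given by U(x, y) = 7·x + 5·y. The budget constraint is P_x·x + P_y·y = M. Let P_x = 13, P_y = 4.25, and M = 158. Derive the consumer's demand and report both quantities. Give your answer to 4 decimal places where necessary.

x* = 0, y* = 37.1765

Linear utility — the consumer picks whichever good has higher MU/price: 7/13 = 0.5385 vs 5/4.25 = 1.1765.
y gives more utility per dollar, so spend all income on y: y* = M/P_y, x* = 0.
Numerically: x* = 0, y* = 37.1765.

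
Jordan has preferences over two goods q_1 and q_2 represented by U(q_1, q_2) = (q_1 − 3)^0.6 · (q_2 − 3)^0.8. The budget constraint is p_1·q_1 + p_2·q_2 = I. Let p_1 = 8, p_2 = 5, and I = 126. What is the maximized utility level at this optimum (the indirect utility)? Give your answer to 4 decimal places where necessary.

V = 15.8154

MRS = (3/4)·(q_2−3)/(q_1−3). Tangency with p_1/p_2 gives q_2−3 = (4/3)·(p_1/p_2)·(q_1−3).
Substituting into the budget: q_1* = 3 + 3/7·(I − 3·p_1 − 3·p_2)/p_1, and q_2* = 3 + 4/7·(…)/p_2.
Discretionary income = 126 − 3·8 − 3·5 = 87; q_1* = 3 + 3/7·87/8 = 7.6607; q_2* = 3 + 4/7·87/5 = 12.9429.
Utility at the optimum: U(7.6607, 12.9429) = 15.8154.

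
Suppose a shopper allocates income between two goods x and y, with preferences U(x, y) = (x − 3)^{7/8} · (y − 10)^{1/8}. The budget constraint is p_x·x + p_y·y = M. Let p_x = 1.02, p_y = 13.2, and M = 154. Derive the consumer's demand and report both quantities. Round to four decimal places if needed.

Let x' = x−3, y' = y−10. MRS = 7·y'/x' = p_x/p_y.
After buying the subsistence bundle (3, 10), a share 0.875 of the remaining income goes to x: x* = 3 + 0.875·(M − 3p_x − 10p_y)/p_x.
Discretionary income = 154 − 3·1.02 − 10·13.2 = 18.94; x* = 3 + 0.875·18.94/1.02 = 19.2475; y* = 10 + 0.125·18.94/13.2 = 10.1794.

x* = 19.2475, y* = 10.1794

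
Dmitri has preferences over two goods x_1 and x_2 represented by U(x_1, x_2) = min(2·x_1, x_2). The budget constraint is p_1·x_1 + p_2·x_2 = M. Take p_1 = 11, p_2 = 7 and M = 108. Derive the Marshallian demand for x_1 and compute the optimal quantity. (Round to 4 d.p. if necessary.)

x_1* = 4.32

Leontief preferences: the optimum is at the kink where x_1/1 = x_2/2, i.e. x_2 = 2·x_1.
Budget: p_1·x_1 + p_2·2·x_1 = M, so (p_1 + 2·p_2)·x_1 = M.
Demand: x_1*(p_1,p_2,M) = M/(p_1 + 2·p_2), x_2* = 2·M/(p_1 + 2·p_2).
Here 11 + 2·7 = 25, giving x_1* = 4.32.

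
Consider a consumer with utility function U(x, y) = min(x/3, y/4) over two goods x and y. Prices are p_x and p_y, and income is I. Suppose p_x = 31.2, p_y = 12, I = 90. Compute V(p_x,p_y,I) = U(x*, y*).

V = 0.6356

With perfect complements, no substitution: consume in ratio x:y = 3:4.
Budget: p_x·x + p_y·(4/3)·x = I, so (3·p_x + 4·p_y)·x = 3·I.
Demand: x*(p_x,p_y,I) = 3·I/(3·p_x + 4·p_y), y* = 4·I/(3·p_x + 4·p_y).
Here 3·31.2 + 4·12 = 141.6, giving x* = 1.9068 and y* = 2.5424.
Utility at the optimum: U(1.9068, 2.5424) = 0.6356.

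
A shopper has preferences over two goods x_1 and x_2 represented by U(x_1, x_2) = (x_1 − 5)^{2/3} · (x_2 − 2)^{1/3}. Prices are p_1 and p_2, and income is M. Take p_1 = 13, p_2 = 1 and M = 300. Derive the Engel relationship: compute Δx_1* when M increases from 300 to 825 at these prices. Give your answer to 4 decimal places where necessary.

Let x_1' = x_1−5, x_2' = x_2−2. MRS = 2·x_2'/x_1' = p_1/p_2.
Substituting into the budget: x_1* = 5 + 2/3·(M − 5·p_1 − 2·p_2)/p_1, and x_2* = 2 + 1/3·(…)/p_2.
Discretionary income = 300 − 5·13 − 2·1 = 233; x_1* = 5 + 2/3·233/13 = 16.9487.
At M' = 825: x_1* = 43.8718. Change: 43.8718 − 16.9487 = 26.9231.

Δx_1* = 26.9231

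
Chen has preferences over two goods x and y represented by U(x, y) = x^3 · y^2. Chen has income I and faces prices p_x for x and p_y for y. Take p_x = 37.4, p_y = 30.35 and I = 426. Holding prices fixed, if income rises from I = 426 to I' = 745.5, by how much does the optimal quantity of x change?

MU_x/MU_y = (3·y)/(2·x); tangency sets this equal to p_x/p_y.
So 3·p_y·y = 2·p_x·x; combined with the budget, a share 0.6 of income goes to x.
Demand: x*(p_x,p_y,I) = 0.6·I/p_x and y* = 0.4·I/p_y.
At p_x=37.4, p_y=30.35, I=426: x* = 0.6·426/37.4 = 6.8342.
At I' = 745.5: x* = 11.9599. Change: 11.9599 − 6.8342 = 5.1257.

Δx* = 5.1257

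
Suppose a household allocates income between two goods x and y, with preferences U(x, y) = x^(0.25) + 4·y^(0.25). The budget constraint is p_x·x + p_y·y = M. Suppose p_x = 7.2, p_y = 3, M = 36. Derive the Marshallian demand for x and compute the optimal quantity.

x* = 0.5262

From the CES first-order condition, (1/4)·(y/x)^(0.75) = p_x/p_y.
Hence y/x = (4·p_x/p_y)^(1/(0.75)), i.e. raised to the 4/3 power.
Substitute y = (y/x)·x into the budget: x* = M/(p_x + p_y·(y/x)).
Numerically y/x = 20.403045, so x* = 36/(7.2 + 3·20.403045) = 0.5262.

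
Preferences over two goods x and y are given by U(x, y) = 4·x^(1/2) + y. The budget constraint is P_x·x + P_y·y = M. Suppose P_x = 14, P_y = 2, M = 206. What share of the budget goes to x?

share on x = 0.0055

Utility is quasi-linear in y; the FOC for x is 2/√x = P_x/P_y.
Thus x* = (2·P_y/P_x)² — independent of M — with the rest of income spent on y.
Plugging in: x* = (2·2/14)² = 0.0816, y* = 102.4286.
Expenditure on x: 14·0.0816 = 1.1429; share = 0.0055.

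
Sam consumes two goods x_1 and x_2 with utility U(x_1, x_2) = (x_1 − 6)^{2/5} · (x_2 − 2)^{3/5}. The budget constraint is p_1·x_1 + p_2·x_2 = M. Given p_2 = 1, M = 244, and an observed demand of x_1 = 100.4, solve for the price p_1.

Let x_1' = x_1−6, x_2' = x_2−2. MRS = (2/3)·x_2'/x_1' = p_1/p_2.
Substituting into the budget: x_1* = 6 + 0.4·(M − 6·p_1 − 2·p_2)/p_1, and x_2* = 2 + 0.6·(…)/p_2.
Set x_1* = 100.4 in the demand function and solve for p_1: p_1 = 1.

p_1 = 1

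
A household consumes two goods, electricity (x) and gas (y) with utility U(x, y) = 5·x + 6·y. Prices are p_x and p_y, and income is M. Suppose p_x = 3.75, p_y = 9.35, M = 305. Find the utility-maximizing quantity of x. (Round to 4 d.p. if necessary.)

x* = 81.3333

Numerically: x* = 81.3333, y* = 0.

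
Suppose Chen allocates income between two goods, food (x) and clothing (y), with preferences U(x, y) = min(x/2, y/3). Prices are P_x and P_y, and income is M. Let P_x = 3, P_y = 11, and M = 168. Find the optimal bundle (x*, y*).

With perfect complements, no substitution: consume in ratio x:y = 2:3.
Budget: P_x·x + P_y·(3/2)·x = M, so (2·P_x + 3·P_y)·x = 2·M.
Demand: x*(P_x,P_y,M) = 2·M/(2·P_x + 3·P_y), y* = 3·M/(2·P_x + 3·P_y).
Here 2·3 + 3·11 = 39, giving x* = 8.6154 and y* = 12.9231.

x* = 8.6154, y* = 12.9231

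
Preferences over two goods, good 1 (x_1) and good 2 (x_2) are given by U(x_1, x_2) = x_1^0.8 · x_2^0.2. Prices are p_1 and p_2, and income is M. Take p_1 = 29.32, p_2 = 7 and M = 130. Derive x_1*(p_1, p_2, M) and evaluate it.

x_1* = 3.5471

MU_x_1/MU_x_2 = (0.8·x_2)/(0.2·x_1); tangency sets this equal to p_1/p_2.
So 0.8·p_2·x_2 = 0.2·p_1·x_1; combined with the budget, a share 0.8 of income goes to x_1.
Demand: x_1*(p_1,p_2,M) = 0.8·M/p_1 and x_2* = 0.2·M/p_2.
At p_1=29.32, p_2=7, M=130: x_1* = 0.8·130/29.32 = 3.5471.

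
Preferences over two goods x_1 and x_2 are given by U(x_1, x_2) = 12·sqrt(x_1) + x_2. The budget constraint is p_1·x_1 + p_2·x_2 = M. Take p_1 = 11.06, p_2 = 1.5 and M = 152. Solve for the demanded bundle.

x_1* = 0.6622, x_2* = 96.4509

MU_x_1 = 6/√x_1, MU_x_2 = 1. Tangency: 6/√x_1 = p_1/p_2.
Solve: √x_1 = 6·p_2/p_1, so x_1*(p_1,p_2) = (6·p_2/p_1)², and x_2* = (M − p_1·x_1*)/p_2.
Plugging in: x_1* = (6·1.5/11.06)² = 0.6622, x_2* = 96.4509.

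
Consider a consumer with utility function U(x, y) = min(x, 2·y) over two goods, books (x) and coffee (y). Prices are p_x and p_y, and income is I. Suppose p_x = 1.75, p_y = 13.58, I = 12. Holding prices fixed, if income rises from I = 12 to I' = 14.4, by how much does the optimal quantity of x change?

Leontief preferences: the optimum is at the kink where x/2 = y/1, i.e. y = (1/2)·x.
Budget: p_x·x + p_y·(1/2)·x = I, so (2·p_x + p_y)·x = 2·I.
Demand: x*(p_x,p_y,I) = 2·I/(2·p_x + p_y), y* = I/(2·p_x + p_y).
Here 2·1.75 + 13.58 = 17.08, giving x* = 1.4052.
At I' = 14.4: x* = 1.6862. Change: 1.6862 − 1.4052 = 0.281.

Δx* = 0.281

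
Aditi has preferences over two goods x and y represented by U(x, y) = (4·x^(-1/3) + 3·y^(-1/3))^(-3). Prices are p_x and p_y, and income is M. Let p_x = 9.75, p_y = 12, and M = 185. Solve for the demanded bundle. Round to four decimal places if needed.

MRS = MU_x/MU_y = (4/3)·(y/x)^(4/3). Set equal to p_x/p_y.
Hence y/x = ((3/4)·p_x/p_y)^(1/(4/3)), i.e. raised to the 0.75 power.
With the ratio pinned down, the budget gives x* = M/(p_x + p_y·(y/x)) and y* = (y/x)·x*.
Numerically y/x = 0.689705, so x* = 185/(9.75 + 12·0.689705) = 10.2627 and y* = 0.689705·10.2627 = 7.0782.

x* = 10.2627, y* = 7.0782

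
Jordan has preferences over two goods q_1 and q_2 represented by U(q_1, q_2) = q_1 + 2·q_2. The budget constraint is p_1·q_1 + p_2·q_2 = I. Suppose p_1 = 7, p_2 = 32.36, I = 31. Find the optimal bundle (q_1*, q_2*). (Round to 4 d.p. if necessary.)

Linear utility — the consumer picks whichever good has higher MU/price: 1/7 = 0.1429 vs 2/32.36 = 0.0618.
q_1 gives more utility per dollar, so spend all income on q_1: q_1* = I/p_1, q_2* = 0.
Numerically: q_1* = 4.4286, q_2* = 0.

q_1* = 4.4286, q_2* = 0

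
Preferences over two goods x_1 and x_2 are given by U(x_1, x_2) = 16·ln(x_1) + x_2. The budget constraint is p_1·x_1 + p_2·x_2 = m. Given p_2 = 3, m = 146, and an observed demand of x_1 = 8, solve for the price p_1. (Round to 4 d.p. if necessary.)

MU_x_1 = 16/x_1, MU_x_2 = 1. Tangency: 16/x_1 = p_1/p_2.
So x_1*(p_1,p_2) = 16·p_2/p_1, independent of income; and x_2* = (m − 16·p_2)/p_2.
Set x_1* = 8 in the demand function and solve for p_1: p_1 = 6.

p_1 = 6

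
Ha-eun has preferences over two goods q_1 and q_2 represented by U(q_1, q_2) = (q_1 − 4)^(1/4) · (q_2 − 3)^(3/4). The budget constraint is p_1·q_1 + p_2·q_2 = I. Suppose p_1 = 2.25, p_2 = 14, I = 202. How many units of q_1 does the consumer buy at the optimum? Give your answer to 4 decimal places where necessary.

MRS = (1/3)·(q_2−3)/(q_1−4). Tangency with p_1/p_2 gives q_2−3 = 3·(p_1/p_2)·(q_1−4).
After buying the subsistence bundle (4, 3), a share 0.25 of the remaining income goes to q_1: q_1* = 4 + 0.25·(I − 4p_1 − 3p_2)/p_1.
Discretionary income = 202 − 4·2.25 − 3·14 = 151; q_1* = 4 + 0.25·151/2.25 = 20.7778.

q_1* = 20.7778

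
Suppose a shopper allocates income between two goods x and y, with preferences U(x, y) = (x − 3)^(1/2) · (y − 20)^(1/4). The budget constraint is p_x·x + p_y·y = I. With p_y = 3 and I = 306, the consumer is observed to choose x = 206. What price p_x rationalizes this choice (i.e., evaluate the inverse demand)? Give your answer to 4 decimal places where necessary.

p_x = 0.8

This is Cobb-Douglas in (x−3, y−20): tangency gives 0.5·p_y·(y−20) = 0.25·p_x·(x−3).
After buying the subsistence bundle (3, 20), a share 2/3 of the remaining income goes to x: x* = 3 + 2/3·(I − 3p_x − 20p_y)/p_x.
Set x* = 206 in the demand function and solve for p_x: p_x = 0.8.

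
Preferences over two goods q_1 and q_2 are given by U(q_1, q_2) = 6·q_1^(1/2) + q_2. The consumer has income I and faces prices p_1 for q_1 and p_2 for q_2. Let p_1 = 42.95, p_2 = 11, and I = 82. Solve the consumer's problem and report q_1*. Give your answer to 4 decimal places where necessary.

Thus q_1* = (3·p_2/p_1)² — independent of I — with the rest of income spent on q_2.
Plugging in: q_1* = (3·11/42.95)² = 0.5903.

q_1* = 0.5903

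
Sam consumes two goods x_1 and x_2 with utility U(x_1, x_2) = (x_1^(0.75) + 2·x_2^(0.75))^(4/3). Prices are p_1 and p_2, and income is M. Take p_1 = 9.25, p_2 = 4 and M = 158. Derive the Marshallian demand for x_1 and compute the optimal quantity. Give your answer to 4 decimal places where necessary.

x_1* = 0.0859

MRS = MU_x_1/MU_x_2 = (1/2)·(x_2/x_1)^(0.25). Set equal to p_1/p_2.
Hence x_2/x_1 = (2·p_1/p_2)^(1/(0.25)), i.e. raised to the 4 power.
Substitute x_2 = (x_2/x_1)·x_1 into the budget: x_1* = M/(p_1 + p_2·(x_2/x_1)).
Numerically x_2/x_1 = 457.558838, so x_1* = 158/(9.25 + 4·457.558838) = 0.0859.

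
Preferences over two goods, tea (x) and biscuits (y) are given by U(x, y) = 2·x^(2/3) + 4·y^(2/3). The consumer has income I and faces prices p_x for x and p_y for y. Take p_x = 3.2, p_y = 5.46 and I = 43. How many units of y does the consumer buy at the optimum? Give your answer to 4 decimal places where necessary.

y* = 5.7742

MRS = MU_x/MU_y = (1/2)·(y/x)^(1/3). Set equal to p_x/p_y.
Solve for the ratio: y/x = [2·p_x/p_y]^(3).
Substitute y = (y/x)·x into the budget: x* = I/(p_x + p_y·(y/x)).
Numerically y/x = 1.610505, so x* = 43/(3.2 + 5.46·1.610505) = 3.5853 and y* = 1.610505·3.5853 = 5.7742.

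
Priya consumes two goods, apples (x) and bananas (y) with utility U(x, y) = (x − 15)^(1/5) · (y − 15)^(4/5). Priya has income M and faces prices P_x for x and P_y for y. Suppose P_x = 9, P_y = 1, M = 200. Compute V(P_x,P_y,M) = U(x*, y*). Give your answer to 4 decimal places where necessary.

V = 19.5344

Let x' = x−15, y' = y−15. MRS = (1/4)·y'/x' = P_x/P_y.
After buying the subsistence bundle (15, 15), a share 0.2 of the remaining income goes to x: x* = 15 + 0.2·(M − 15P_x − 15P_y)/P_x.
Discretionary income = 200 − 15·9 − 15·1 = 50; x* = 15 + 0.2·50/9 = 16.1111; y* = 15 + 0.8·50/1 = 55.
Utility at the optimum: U(16.1111, 55) = 19.5344.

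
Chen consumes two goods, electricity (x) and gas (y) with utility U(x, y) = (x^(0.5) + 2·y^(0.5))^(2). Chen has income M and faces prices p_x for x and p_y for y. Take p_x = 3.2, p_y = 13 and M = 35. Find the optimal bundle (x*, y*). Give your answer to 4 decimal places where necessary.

From the CES first-order condition, (1/2)·(y/x)^(0.5) = p_x/p_y.
Solve for the ratio: y/x = [2·p_x/p_y]^(2).
With the ratio pinned down, the budget gives x* = M/(p_x + p_y·(y/x)) and y* = (y/x)·x*.
Numerically y/x = 0.242367, so x* = 35/(3.2 + 13·0.242367) = 5.5111 and y* = 0.242367·5.5111 = 1.3357.

x* = 5.5111, y* = 1.3357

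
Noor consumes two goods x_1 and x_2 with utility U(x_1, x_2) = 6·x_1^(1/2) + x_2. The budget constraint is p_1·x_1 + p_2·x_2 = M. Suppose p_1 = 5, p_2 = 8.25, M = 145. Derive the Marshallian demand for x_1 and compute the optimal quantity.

Thus x_1* = (3·p_2/p_1)² — independent of M — with the rest of income spent on x_2.
Plugging in: x_1* = (3·8.25/5)² = 24.5025.

x_1* = 24.5025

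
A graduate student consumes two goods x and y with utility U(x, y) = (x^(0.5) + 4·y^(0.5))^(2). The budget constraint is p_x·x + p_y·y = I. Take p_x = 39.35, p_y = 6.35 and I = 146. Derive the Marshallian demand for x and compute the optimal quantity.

MU_x ∝ x^(-0.5), MU_y ∝ 4·y^(-0.5), so MRS = (1/4)·(y/x)^(0.5) = p_x/p_y.
Solve for the ratio: y/x = [4·p_x/p_y]^(2).
Substitute y = (y/x)·x into the budget: x* = I/(p_x + p_y·(y/x)).
Numerically y/x = 614.415277, so x* = 146/(39.35 + 6.35·614.415277) = 0.037.

x* = 0.037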